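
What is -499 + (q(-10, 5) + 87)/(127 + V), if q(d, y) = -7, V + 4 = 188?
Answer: -155109/311 ≈ -498.74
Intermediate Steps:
V = 184 (V = -4 + 188 = 184)
-499 + (q(-10, 5) + 87)/(127 + V) = -499 + (-7 + 87)/(127 + 184) = -499 + 80/311 = -155109/311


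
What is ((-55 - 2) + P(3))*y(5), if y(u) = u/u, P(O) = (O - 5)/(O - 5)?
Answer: -56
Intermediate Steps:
P(O) = 1 (P(O) = (-5 + O)/(-5 + O) = 1)
y(u) = 1
((-55 - 2) + P(3))*y(5) = ((-55 - 2) + 1)*1 = (-57 + 1)*1 = -56*1 = -56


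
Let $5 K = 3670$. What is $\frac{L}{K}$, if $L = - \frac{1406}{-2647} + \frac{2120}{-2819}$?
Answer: $- \frac{824063}{2738514731} \approx -0.00030092$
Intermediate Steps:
$K = 734$ ($K = \frac{1}{5} \cdot 3670 = 734$)
$L = - \frac{1648126}{7461893}$ ($L = \left(-1406\right) \left(- \frac{1}{2647}\right) + 2120 \left(- \frac{1}{2819}\right) = \frac{1406}{2647} - \frac{2120}{2819} = - \frac{1648126}{7461893} \approx -0.22087$)
$\frac{L}{K} = - \frac{1648126}{7461893 \cdot 734} = \left(- \frac{1648126}{7461893}\right) \frac{1}{734} = - \frac{824063}{2738514731}$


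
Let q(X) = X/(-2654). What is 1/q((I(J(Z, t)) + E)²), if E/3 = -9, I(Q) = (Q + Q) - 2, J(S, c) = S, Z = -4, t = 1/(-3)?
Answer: -2654/1369 ≈ -1.9386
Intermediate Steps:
t = -⅓ ≈ -0.33333
I(Q) = -2 + 2*Q (I(Q) = 2*Q - 2 = -2 + 2*Q)
E = -27 (E = 3*(-9) = -27)
q(X) = -X/2654 (q(X) = X*(-1/2654) = -X/2654)
1/q((I(J(Z, t)) + E)²) = 1/(-((-2 + 2*(-4)) - 27)²/2654) = 1/(-((-2 - 8) - 27)²/2654) = 1/(-(-10 - 27)²/2654) = 1/(-1/2654*(-37)²) = 1/(-1/2654*1369) = 1/(-1369/2654) = -2654/1369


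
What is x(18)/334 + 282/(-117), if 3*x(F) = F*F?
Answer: -13592/6513 ≈ -2.0869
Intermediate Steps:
x(F) = F²/3 (x(F) = (F*F)/3 = F²/3)
x(18)/334 + 282/(-117) = ((⅓)*18²)/334 + 282/(-117) = ((⅓)*324)*(1/334) + 282*(-1/117) = 108*(1/334) - 94/39 = 54/167 - 94/39 = -13592/6513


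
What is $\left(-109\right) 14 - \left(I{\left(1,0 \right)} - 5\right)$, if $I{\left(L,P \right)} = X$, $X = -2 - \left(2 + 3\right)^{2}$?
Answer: $-1494$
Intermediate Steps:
$X = -27$ ($X = -2 - 5^{2} = -2 - 25 = -27$)
$I{\left(L,P \right)} = -27$
$\left(-109\right) 14 - \left(I{\left(1,0 \right)} - 5\right) = \left(-109\right) 14 - \left(-27 - 5\right) = -1526 - -32 = -1526 + 32 = -1494$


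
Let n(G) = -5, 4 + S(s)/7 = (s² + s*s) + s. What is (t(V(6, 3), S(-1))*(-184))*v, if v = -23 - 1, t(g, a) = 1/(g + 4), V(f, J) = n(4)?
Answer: -4416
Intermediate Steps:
S(s) = -28 + 7*s + 14*s² (S(s) = -28 + 7*((s² + s*s) + s) = -28 + 7*((s² + s²) + s) = -28 + 7*(2*s² + s) = -28 + 7*(s + 2*s²) = -28 + (7*s + 14*s²) = -28 + 7*s + 14*s²)
V(f, J) = -5
t(g, a) = 1/(4 + g)
v = -24
(t(V(6, 3), S(-1))*(-184))*v = (-184/(4 - 5))*(-24) = (-184/(-1))*(-24) = -1*(-184)*(-24) = 184*(-24) = -4416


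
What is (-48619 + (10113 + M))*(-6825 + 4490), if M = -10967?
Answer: 115519455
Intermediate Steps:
(-48619 + (10113 + M))*(-6825 + 4490) = (-48619 + (10113 - 10967))*(-6825 + 4490) = (-48619 - 854)*(-2335) = -49473*(-2335) = 115519455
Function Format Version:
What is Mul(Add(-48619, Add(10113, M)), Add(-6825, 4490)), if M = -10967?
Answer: 115519455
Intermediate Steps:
Mul(Add(-48619, Add(10113, M)), Add(-6825, 4490)) = Mul(Add(-48619, Add(10113, -10967)), Add(-6825, 4490)) = Mul(Add(-48619, -854), -2335) = Mul(-49473, -2335) = 115519455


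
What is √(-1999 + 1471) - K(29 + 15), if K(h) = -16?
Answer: 16 + 4*I*√33 ≈ 16.0 + 22.978*I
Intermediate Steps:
√(-1999 + 1471) - K(29 + 15) = √(-1999 + 1471) - 1*(-16) = √(-528) + 16 = 4*I*√33 + 16 = 16 + 4*I*√33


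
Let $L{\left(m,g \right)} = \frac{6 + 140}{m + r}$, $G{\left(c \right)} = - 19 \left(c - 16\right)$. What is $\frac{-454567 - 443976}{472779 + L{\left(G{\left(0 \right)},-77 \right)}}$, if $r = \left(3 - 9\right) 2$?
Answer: $- \frac{1797086}{945559} \approx -1.9006$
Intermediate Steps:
$r = -12$ ($r = \left(-6\right) 2 = -12$)
$G{\left(c \right)} = 304 - 19 c$ ($G{\left(c \right)} = - 19 \left(-16 + c\right) = 304 - 19 c$)
$L{\left(m,g \right)} = \frac{146}{-12 + m}$ ($L{\left(m,g \right)} = \frac{6 + 140}{m - 12} = \frac{146}{-12 + m}$)
$\frac{-454567 - 443976}{472779 + L{\left(G{\left(0 \right)},-77 \right)}} = \frac{-454567 - 443976}{472779 + \frac{146}{-12 + \left(304 - 0\right)}} = - \frac{898543}{472779 + \frac{146}{-12 + \left(304 + 0\right)}} = - \frac{898543}{472779 + \frac{146}{-12 + 304}} = - \frac{898543}{472779 + \frac{146}{292}} = - \frac{898543}{472779 + 146 \cdot \frac{1}{292}} = - \frac{898543}{472779 + \frac{1}{2}} = - \frac{898543}{\frac{945559}{2}} = \left(-898543\right) \frac{2}{945559} = - \frac{1797086}{945559}$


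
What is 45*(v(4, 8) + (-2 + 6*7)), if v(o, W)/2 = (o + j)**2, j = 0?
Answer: 3240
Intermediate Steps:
v(o, W) = 2*o**2 (v(o, W) = 2*(o + 0)**2 = 2*o**2)
45*(v(4, 8) + (-2 + 6*7)) = 45*(2*4**2 + (-2 + 6*7)) = 45*(2*16 + (-2 + 42)) = 45*(32 + 40) = 45*72 = 3240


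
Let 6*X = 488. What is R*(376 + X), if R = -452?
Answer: -620144/3 ≈ -2.0671e+5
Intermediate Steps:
X = 244/3 (X = (1/6)*488 = 244/3 ≈ 81.333)
R*(376 + X) = -452*(376 + 244/3) = -452*1372/3 = -620144/3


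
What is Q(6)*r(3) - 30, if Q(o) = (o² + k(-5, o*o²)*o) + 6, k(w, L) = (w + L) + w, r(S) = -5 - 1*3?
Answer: -10254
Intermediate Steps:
r(S) = -8 (r(S) = -5 - 3 = -8)
k(w, L) = L + 2*w (k(w, L) = (L + w) + w = L + 2*w)
Q(o) = 6 + o² + o*(-10 + o³) (Q(o) = (o² + (o*o² + 2*(-5))*o) + 6 = (o² + (o³ - 10)*o) + 6 = (o² + (-10 + o³)*o) + 6 = (o² + o*(-10 + o³)) + 6 = 6 + o² + o*(-10 + o³))
Q(6)*r(3) - 30 = (6 + 6² + 6*(-10 + 6³))*(-8) - 30 = (6 + 36 + 6*(-10 + 216))*(-8) - 30 = (6 + 36 + 6*206)*(-8) - 30 = (6 + 36 + 1236)*(-8) - 30 = 1278*(-8) - 30 = -10224 - 30 = -10254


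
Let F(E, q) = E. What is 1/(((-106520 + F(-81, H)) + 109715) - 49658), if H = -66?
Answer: -1/46544 ≈ -2.1485e-5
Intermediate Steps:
1/(((-106520 + F(-81, H)) + 109715) - 49658) = 1/(((-106520 - 81) + 109715) - 49658) = 1/((-106601 + 109715) - 49658) = 1/(3114 - 49658) = 1/(-46544) = -1/46544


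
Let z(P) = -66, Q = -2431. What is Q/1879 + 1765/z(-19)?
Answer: -3476881/124014 ≈ -28.036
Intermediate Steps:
Q/1879 + 1765/z(-19) = -2431/1879 + 1765/(-66) = -2431*1/1879 + 1765*(-1/66) = -2431/1879 - 1765/66 = -3476881/124014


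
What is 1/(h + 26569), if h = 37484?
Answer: 1/64053 ≈ 1.5612e-5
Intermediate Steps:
1/(h + 26569) = 1/(37484 + 26569) = 1/64053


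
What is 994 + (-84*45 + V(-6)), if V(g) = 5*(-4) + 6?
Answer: -2800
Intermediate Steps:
V(g) = -14 (V(g) = -20 + 6 = -14)
994 + (-84*45 + V(-6)) = 994 + (-84*45 - 14) = 994 + (-3780 - 14) = 994 - 3794 = -2800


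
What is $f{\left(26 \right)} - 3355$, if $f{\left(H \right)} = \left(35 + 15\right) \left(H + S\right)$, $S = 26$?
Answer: $-755$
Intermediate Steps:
$f{\left(H \right)} = 1300 + 50 H$ ($f{\left(H \right)} = \left(35 + 15\right) \left(H + 26\right) = 50 \left(26 + H\right) = 1300 + 50 H$)
$f{\left(26 \right)} - 3355 = \left(1300 + 50 \cdot 26\right) - 3355 = \left(1300 + 1300\right) - 3355 = 2600 - 3355 = -755$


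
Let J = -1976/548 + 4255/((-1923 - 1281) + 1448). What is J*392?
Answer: -142139102/60143 ≈ -2363.4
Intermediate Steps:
J = -1450399/240572 (J = -1976*1/548 + 4255/(-3204 + 1448) = -494/137 + 4255/(-1756) = -494/137 + 4255*(-1/1756) = -494/137 - 4255/1756 = -1450399/240572 ≈ -6.0290)
J*392 = -1450399/240572*392 = -142139102/60143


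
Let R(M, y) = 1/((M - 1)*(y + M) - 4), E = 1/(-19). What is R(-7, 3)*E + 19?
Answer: 10107/532 ≈ 18.998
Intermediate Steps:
E = -1/19 ≈ -0.052632
R(M, y) = 1/(-4 + (-1 + M)*(M + y)) (R(M, y) = 1/((-1 + M)*(M + y) - 4) = 1/(-4 + (-1 + M)*(M + y)))
R(-7, 3)*E + 19 = -1/19/(-4 + (-7)² - 1*(-7) - 1*3 - 7*3) + 19 = -1/19/(-4 + 49 + 7 - 3 - 21) + 19 = -1/19/28 + 19 = (1/28)*(-1/19) + 19 = -1/532 + 19 = 10107/532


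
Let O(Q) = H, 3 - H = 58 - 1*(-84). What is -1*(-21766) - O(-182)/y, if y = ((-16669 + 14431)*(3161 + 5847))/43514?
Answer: 219397211009/10079952 ≈ 21766.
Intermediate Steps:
H = -139 (H = 3 - (58 - 1*(-84)) = 3 - (58 + 84) = 3 - 1*142 = 3 - 142 = -139)
O(Q) = -139
y = -10079952/21757 (y = -2238*9008*(1/43514) = -20159904*1/43514 = -10079952/21757 ≈ -463.30)
-1*(-21766) - O(-182)/y = -1*(-21766) - (-139)/(-10079952/21757) = 21766 - (-139)*(-21757)/10079952 = 21766 - 1*3024223/10079952 = 21766 - 3024223/10079952 = 219397211009/10079952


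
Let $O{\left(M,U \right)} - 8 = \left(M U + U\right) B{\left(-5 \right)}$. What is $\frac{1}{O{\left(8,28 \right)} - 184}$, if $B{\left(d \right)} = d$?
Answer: $- \frac{1}{1436} \approx -0.00069638$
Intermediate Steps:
$O{\left(M,U \right)} = 8 - 5 U - 5 M U$ ($O{\left(M,U \right)} = 8 + \left(M U + U\right) \left(-5\right) = 8 + \left(U + M U\right) \left(-5\right) = 8 - \left(5 U + 5 M U\right) = 8 - 5 U - 5 M U$)
$\frac{1}{O{\left(8,28 \right)} - 184} = \frac{1}{\left(8 - 140 - 40 \cdot 28\right) - 184} = \frac{1}{\left(8 - 140 - 1120\right) - 184} = \frac{1}{-1252 - 184} = \frac{1}{-1436} = - \frac{1}{1436}$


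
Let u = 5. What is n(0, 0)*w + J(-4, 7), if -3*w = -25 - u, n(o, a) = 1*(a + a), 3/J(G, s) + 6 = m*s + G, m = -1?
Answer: -3/17 ≈ -0.17647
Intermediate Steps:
J(G, s) = 3/(-6 + G - s) (J(G, s) = 3/(-6 + (-s + G)) = 3/(-6 + (G - s)) = 3/(-6 + G - s))
n(o, a) = 2*a (n(o, a) = 1*(2*a) = 2*a)
w = 10 (w = -(-25 - 1*5)/3 = -(-25 - 5)/3 = -1/3*(-30) = 10)
n(0, 0)*w + J(-4, 7) = (2*0)*10 - 3/(6 + 7 - 1*(-4)) = 0*10 - 3/(6 + 7 + 4) = 0 - 3/17 = -3/17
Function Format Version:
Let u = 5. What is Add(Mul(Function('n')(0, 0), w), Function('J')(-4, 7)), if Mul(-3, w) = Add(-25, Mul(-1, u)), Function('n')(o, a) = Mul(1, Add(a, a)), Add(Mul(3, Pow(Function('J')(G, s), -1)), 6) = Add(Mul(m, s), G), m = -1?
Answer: Rational(-3, 17) ≈ -0.17647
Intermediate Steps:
Function('J')(G, s) = Mul(3, Pow(Add(-6, G, Mul(-1, s)), -1)) (Function('J')(G, s) = Mul(3, Pow(Add(-6, Add(Mul(-1, s), G)), -1)) = Mul(3, Pow(Add(-6, Add(G, Mul(-1, s))), -1)) = Mul(3, Pow(Add(-6, G, Mul(-1, s)), -1)))
Function('n')(o, a) = Mul(2, a) (Function('n')(o, a) = Mul(1, Mul(2, a)) = Mul(2, a))
w = 10 (w = Mul(Rational(-1, 3), Add(-25, Mul(-1, 5))) = Mul(Rational(-1, 3), Add(-25, -5)) = Mul(Rational(-1, 3), -30) = 10)
Add(Mul(Function('n')(0, 0), w), Function('J')(-4, 7)) = Add(Mul(Mul(2, 0), 10), Mul(-3, Pow(Add(6, 7, Mul(-1, -4)), -1))) = Add(Mul(0, 10), Mul(-3, Pow(Add(6, 7, 4), -1))) = Add(0, Mul(-3, Pow(17, -1))) = Add(0, Mul(-3, Rational(1, 17))) = Add(0, Rational(-3, 17)) = Rational(-3, 17)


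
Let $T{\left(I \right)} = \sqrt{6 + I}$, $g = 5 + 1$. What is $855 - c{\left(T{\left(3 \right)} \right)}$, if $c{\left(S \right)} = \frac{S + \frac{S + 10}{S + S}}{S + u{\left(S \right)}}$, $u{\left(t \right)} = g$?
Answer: $\frac{46139}{54} \approx 854.43$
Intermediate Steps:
$g = 6$
$u{\left(t \right)} = 6$
$c{\left(S \right)} = \frac{S + \frac{10 + S}{2 S}}{6 + S}$ ($c{\left(S \right)} = \frac{S + \frac{S + 10}{S + S}}{S + 6} = \frac{S + \frac{10 + S}{2 S}}{6 + S}$)
$855 - c{\left(T{\left(3 \right)} \right)} = 855 - \frac{5 + \left(\sqrt{6 + 3}\right)^{2} + \frac{\sqrt{6 + 3}}{2}}{\sqrt{6 + 3} \left(6 + \sqrt{6 + 3}\right)} = 855 - \frac{5 + \left(\sqrt{9}\right)^{2} + \frac{\sqrt{9}}{2}}{\sqrt{9} \left(6 + \sqrt{9}\right)} = 855 - \frac{5 + 3^{2} + \frac{1}{2} \cdot 3}{3 \left(6 + 3\right)} = 855 - \frac{5 + 9 + \frac{3}{2}}{3 \cdot 9} = 855 - \frac{1}{3} \cdot \frac{1}{9} \cdot \frac{31}{2} = 855 - \frac{31}{54} = \frac{46139}{54}$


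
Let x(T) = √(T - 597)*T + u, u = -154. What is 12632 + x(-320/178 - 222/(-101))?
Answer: 12478 + 3598*I*√48206523815/80802121 ≈ 12478.0 + 9.7767*I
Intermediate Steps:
x(T) = -154 + T*√(-597 + T) (x(T) = √(T - 597)*T - 154 = √(-597 + T)*T - 154 = T*√(-597 + T) - 154 = -154 + T*√(-597 + T))
12632 + x(-320/178 - 222/(-101)) = 12632 + (-154 + (-320/178 - 222/(-101))*√(-597 + (-320/178 - 222/(-101)))) = 12632 + (-154 + (-320*1/178 - 222*(-1/101))*√(-597 + (-320*1/178 - 222*(-1/101)))) = 12632 + (-154 + (-160/89 + 222/101)*√(-597 + (-160/89 + 222/101))) = 12632 + (-154 + 3598*√(-597 + 3598/8989)/8989) = 12632 + (-154 + 3598*√(-5362835/8989)/8989) = 12632 + (-154 + 3598*(I*√48206523815/8989)/8989) = 12632 + (-154 + 3598*I*√48206523815/80802121) = 12478 + 3598*I*√48206523815/80802121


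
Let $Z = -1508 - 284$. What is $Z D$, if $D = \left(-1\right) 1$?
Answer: $1792$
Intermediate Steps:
$D = -1$
$Z = -1792$
$Z D = \left(-1792\right) \left(-1\right) = 1792$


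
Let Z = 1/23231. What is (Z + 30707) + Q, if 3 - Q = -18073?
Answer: 1133277874/23231 ≈ 48783.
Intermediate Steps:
Z = 1/23231 ≈ 4.3046e-5
Q = 18076 (Q = 3 - 1*(-18073) = 3 + 18073 = 18076)
(Z + 30707) + Q = (1/23231 + 30707) + 18076 = 713354318/23231 + 18076 = 1133277874/23231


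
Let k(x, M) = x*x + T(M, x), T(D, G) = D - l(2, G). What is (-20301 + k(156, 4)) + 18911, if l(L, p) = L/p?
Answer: 1790099/78 ≈ 22950.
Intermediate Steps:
T(D, G) = D - 2/G
k(x, M) = M + x**2 - 2/x (k(x, M) = x*x + (M - 2/x) = x**2 + (M - 2/x) = M + x**2 - 2/x)
(-20301 + k(156, 4)) + 18911 = (-20301 + (4 + 156**2 - 2/156)) + 18911 = (-20301 + (4 + 24336 - 2*1/156)) + 18911 = (-20301 + (4 + 24336 - 1/78)) + 18911 = (-20301 + 1898519/78) + 18911 = 315041/78 + 18911 = 1790099/78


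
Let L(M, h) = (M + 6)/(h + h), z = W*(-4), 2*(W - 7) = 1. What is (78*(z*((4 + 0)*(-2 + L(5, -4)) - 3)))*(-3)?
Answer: -115830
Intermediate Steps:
W = 15/2 (W = 7 + (1/2)*1 = 7 + 1/2 = 15/2 ≈ 7.5000)
z = -30 (z = (15/2)*(-4) = -30)
L(M, h) = (6 + M)/(2*h) (L(M, h) = (6 + M)/((2*h)) = (6 + M)*(1/(2*h)) = (6 + M)/(2*h))
(78*(z*((4 + 0)*(-2 + L(5, -4)) - 3)))*(-3) = (78*(-30*((4 + 0)*(-2 + (1/2)*(6 + 5)/(-4)) - 3)))*(-3) = (78*(-30*(4*(-2 + (1/2)*(-1/4)*11) - 3)))*(-3) = (78*(-30*(4*(-2 - 11/8) - 3)))*(-3) = (78*(-30*(4*(-27/8) - 3)))*(-3) = (78*(-30*(-27/2 - 3)))*(-3) = (78*(-30*(-33/2)))*(-3) = (78*495)*(-3) = 38610*(-3) = -115830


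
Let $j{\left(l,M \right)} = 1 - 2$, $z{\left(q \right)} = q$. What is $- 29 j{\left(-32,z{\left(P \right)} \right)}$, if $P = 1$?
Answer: $29$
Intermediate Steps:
$j{\left(l,M \right)} = -1$ ($j{\left(l,M \right)} = 1 - 2 = -1$)
$- 29 j{\left(-32,z{\left(P \right)} \right)} = \left(-29\right) \left(-1\right) = 29$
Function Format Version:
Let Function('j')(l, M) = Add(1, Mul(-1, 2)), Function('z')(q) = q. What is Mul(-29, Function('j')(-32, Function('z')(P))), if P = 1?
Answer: 29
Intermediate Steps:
Function('j')(l, M) = -1 (Function('j')(l, M) = Add(1, -2) = -1)
Mul(-29, Function('j')(-32, Function('z')(P))) = Mul(-29, -1) = 29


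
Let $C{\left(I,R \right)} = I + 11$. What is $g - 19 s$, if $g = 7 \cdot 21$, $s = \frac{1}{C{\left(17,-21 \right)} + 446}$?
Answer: $\frac{69659}{474} \approx 146.96$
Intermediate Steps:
$C{\left(I,R \right)} = 11 + I$
$s = \frac{1}{474}$ ($s = \frac{1}{\left(11 + 17\right) + 446} = \frac{1}{28 + 446} = \frac{1}{474} \approx 0.0021097$)
$g = 147$
$g - 19 s = 147 - \frac{19}{474} = \frac{69659}{474}$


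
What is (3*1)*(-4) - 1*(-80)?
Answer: 68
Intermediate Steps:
(3*1)*(-4) - 1*(-80) = 3*(-4) + 80 = -12 + 80 = 68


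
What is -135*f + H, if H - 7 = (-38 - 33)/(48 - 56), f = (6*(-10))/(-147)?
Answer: -15377/392 ≈ -39.227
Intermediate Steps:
f = 20/49 (f = -60*(-1/147) = 20/49 ≈ 0.40816)
H = 127/8 (H = 7 + (-38 - 33)/(48 - 56) = 7 - 71/(-8) = 7 - 71*(-1/8) = 7 + 71/8 = 127/8 ≈ 15.875)
-135*f + H = -135*20/49 + 127/8 = -2700/49 + 127/8 = -15377/392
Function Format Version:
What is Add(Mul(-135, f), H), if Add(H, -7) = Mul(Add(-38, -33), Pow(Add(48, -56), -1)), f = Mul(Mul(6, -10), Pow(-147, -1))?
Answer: Rational(-15377, 392) ≈ -39.227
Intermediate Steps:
f = Rational(20, 49) (f = Mul(-60, Rational(-1, 147)) = Rational(20, 49) ≈ 0.40816)
H = Rational(127, 8) (H = Add(7, Mul(Add(-38, -33), Pow(Add(48, -56), -1))) = Add(7, Mul(-71, Pow(-8, -1))) = Add(7, Mul(-71, Rational(-1, 8))) = Add(7, Rational(71, 8)) = Rational(127, 8) ≈ 15.875)
Add(Mul(-135, f), H) = Add(Mul(-135, Rational(20, 49)), Rational(127, 8)) = Add(Rational(-2700, 49), Rational(127, 8)) = Rational(-15377, 392)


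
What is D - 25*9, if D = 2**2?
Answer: -221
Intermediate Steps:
D = 4
D - 25*9 = 4 - 25*9 = 4 - 225 = -221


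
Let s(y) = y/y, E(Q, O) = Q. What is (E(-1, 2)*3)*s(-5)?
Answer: -3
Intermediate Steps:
s(y) = 1
(E(-1, 2)*3)*s(-5) = -1*3*1 = -3*1 = -3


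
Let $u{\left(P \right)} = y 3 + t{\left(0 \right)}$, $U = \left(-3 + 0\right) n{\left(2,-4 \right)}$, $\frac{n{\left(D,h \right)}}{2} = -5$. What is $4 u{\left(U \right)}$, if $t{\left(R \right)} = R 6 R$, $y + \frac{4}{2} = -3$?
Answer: $-60$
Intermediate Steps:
$y = -5$ ($y = -2 - 3 = -5$)
$t{\left(R \right)} = 6 R^{2}$ ($t{\left(R \right)} = 6 R R = 6 R^{2}$)
$n{\left(D,h \right)} = -10$ ($n{\left(D,h \right)} = 2 \left(-5\right) = -10$)
$U = 30$ ($U = \left(-3 + 0\right) \left(-10\right) = \left(-3\right) \left(-10\right) = 30$)
$u{\left(P \right)} = -15$ ($u{\left(P \right)} = \left(-5\right) 3 + 6 \cdot 0^{2} = -15 + 6 \cdot 0 = -15 + 0 = -15$)
$4 u{\left(U \right)} = 4 \left(-15\right) = -60$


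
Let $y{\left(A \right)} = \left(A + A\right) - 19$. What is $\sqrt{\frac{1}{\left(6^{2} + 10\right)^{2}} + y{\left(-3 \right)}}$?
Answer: $\frac{i \sqrt{52899}}{46} \approx 5.0 i$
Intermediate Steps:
$y{\left(A \right)} = -19 + 2 A$ ($y{\left(A \right)} = 2 A - 19 = -19 + 2 A$)
$\sqrt{\frac{1}{\left(6^{2} + 10\right)^{2}} + y{\left(-3 \right)}} = \sqrt{\frac{1}{\left(6^{2} + 10\right)^{2}} + \left(-19 + 2 \left(-3\right)\right)} = \sqrt{\frac{1}{\left(36 + 10\right)^{2}} - 25} = \sqrt{\frac{1}{46^{2}} - 25} = \sqrt{\frac{1}{2116} - 25} = \sqrt{- \frac{52899}{2116}} = \frac{i \sqrt{52899}}{46}$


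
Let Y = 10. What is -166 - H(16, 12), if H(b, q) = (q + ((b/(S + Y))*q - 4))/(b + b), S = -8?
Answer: -677/4 ≈ -169.25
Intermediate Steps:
H(b, q) = (-4 + q + b*q/2)/(2*b) (H(b, q) = (q + ((b/(-8 + 10))*q - 4))/(b + b) = (q + ((b/2)*q - 4))/((2*b)) = (q + ((b/2)*q - 4))*(1/(2*b)) = (q + (b*q/2 - 4))*(1/(2*b)) = (q + (-4 + b*q/2))*(1/(2*b)) = (-4 + q + b*q/2)*(1/(2*b)) = (-4 + q + b*q/2)/(2*b))
-166 - H(16, 12) = -166 - (-8 + 2*12 + 16*12)/(4*16) = -166 - (-8 + 24 + 192)/(4*16) = -166 - 208/(4*16) = -166 - 1*13/4 = -166 - 13/4 = -677/4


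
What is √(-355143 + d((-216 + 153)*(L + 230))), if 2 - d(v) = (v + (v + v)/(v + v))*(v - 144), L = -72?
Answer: I*√100860535 ≈ 10043.0*I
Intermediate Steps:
d(v) = 2 - (1 + v)*(-144 + v) (d(v) = 2 - (v + (v + v)/(v + v))*(v - 144) = 2 - (v + (2*v)/((2*v)))*(-144 + v) = 2 - (v + (2*v)*(1/(2*v)))*(-144 + v) = 2 - (v + 1)*(-144 + v) = 2 - (1 + v)*(-144 + v))
√(-355143 + d((-216 + 153)*(L + 230))) = √(-355143 + (146 - ((-216 + 153)*(-72 + 230))² + 143*((-216 + 153)*(-72 + 230)))) = √(-355143 + (146 - (-63*158)² + 143*(-63*158))) = √(-355143 + (146 - 1*(-9954)² + 143*(-9954))) = √(-355143 + (146 - 1*99082116 - 1423422)) = √(-355143 + (146 - 99082116 - 1423422)) = √(-355143 - 100505392) = √(-100860535) = I*√100860535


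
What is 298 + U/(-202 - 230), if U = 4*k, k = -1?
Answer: 32185/108 ≈ 298.01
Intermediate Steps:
U = -4 (U = 4*(-1) = -4)
298 + U/(-202 - 230) = 298 - 4/(-202 - 230) = 298 - 4/(-432) = 298 - 1/432*(-4) = 298 + 1/108 = 32185/108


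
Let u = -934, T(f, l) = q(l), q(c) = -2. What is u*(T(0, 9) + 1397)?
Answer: -1302930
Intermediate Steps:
T(f, l) = -2
u*(T(0, 9) + 1397) = -934*(-2 + 1397) = -934*1395 = -1302930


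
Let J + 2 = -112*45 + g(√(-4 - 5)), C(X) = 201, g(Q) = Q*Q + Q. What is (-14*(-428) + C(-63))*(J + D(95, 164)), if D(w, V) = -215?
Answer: -32612338 + 18579*I ≈ -3.2612e+7 + 18579.0*I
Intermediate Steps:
g(Q) = Q + Q² (g(Q) = Q² + Q = Q + Q²)
J = -5042 + 3*I*(1 + 3*I) (J = -2 + (-112*45 + √(-4 - 5)*(1 + √(-4 - 5))) = -2 + (-5040 + √(-9)*(1 + √(-9))) = -2 + (-5040 + (3*I)*(1 + 3*I)) = -2 + (-5040 + 3*I*(1 + 3*I)) = -5042 + 3*I*(1 + 3*I) ≈ -5051.0 + 3.0*I)
(-14*(-428) + C(-63))*(J + D(95, 164)) = (-14*(-428) + 201)*((-5051 + 3*I) - 215) = (5992 + 201)*(-5266 + 3*I) = 6193*(-5266 + 3*I) = -32612338 + 18579*I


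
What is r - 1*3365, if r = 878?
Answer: -2487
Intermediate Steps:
r - 1*3365 = 878 - 1*3365 = 878 - 3365 = -2487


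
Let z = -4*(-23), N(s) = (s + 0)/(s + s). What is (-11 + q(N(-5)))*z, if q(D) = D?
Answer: -966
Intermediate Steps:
N(s) = 1/2 (N(s) = s/((2*s)) = s*(1/(2*s)) = 1/2)
z = 92
(-11 + q(N(-5)))*z = (-11 + 1/2)*92 = -21/2*92 = -966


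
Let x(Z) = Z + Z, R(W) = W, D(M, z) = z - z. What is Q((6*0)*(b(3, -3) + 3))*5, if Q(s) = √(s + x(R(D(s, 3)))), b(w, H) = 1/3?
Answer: 0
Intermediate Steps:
D(M, z) = 0
b(w, H) = ⅓
x(Z) = 2*Z
Q(s) = √s (Q(s) = √(s + 2*0) = √(s + 0) = √s)
Q((6*0)*(b(3, -3) + 3))*5 = √((6*0)*(⅓ + 3))*5 = √(0*(10/3))*5 = √0*5 = 0*5 = 0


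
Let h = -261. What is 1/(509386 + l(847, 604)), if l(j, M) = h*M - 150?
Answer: 1/351592 ≈ 2.8442e-6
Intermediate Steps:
l(j, M) = -150 - 261*M (l(j, M) = -261*M - 150 = -150 - 261*M)
1/(509386 + l(847, 604)) = 1/(509386 + (-150 - 261*604)) = 1/(509386 + (-150 - 157644)) = 1/(509386 - 157794) = 1/351592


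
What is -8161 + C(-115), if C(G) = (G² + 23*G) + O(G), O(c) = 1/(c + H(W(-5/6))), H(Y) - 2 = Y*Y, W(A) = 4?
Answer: 234642/97 ≈ 2419.0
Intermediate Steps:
H(Y) = 2 + Y² (H(Y) = 2 + Y*Y = 2 + Y²)
O(c) = 1/(18 + c) (O(c) = 1/(c + (2 + 4²)) = 1/(c + (2 + 16)) = 1/(c + 18) = 1/(18 + c))
C(G) = G² + 1/(18 + G) + 23*G (C(G) = (G² + 23*G) + 1/(18 + G) = G² + 1/(18 + G) + 23*G)
-8161 + C(-115) = -8161 + (1 - 115*(18 - 115)*(23 - 115))/(18 - 115) = -8161 + (1 - 115*(-97)*(-92))/(-97) = -8161 - (1 - 1026260)/97 = -8161 - 1/97*(-1026259) = -8161 + 1026259/97 = 234642/97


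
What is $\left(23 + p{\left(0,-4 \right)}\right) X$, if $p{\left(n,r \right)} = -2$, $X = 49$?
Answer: $1029$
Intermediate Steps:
$\left(23 + p{\left(0,-4 \right)}\right) X = \left(23 - 2\right) 49 = 21 \cdot 49 = 1029$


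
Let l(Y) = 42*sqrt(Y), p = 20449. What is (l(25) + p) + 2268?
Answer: 22927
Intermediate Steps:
(l(25) + p) + 2268 = (42*sqrt(25) + 20449) + 2268 = (42*5 + 20449) + 2268 = (210 + 20449) + 2268 = 20659 + 2268 = 22927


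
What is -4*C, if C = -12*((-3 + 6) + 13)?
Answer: 768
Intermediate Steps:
C = -192 (C = -12*(3 + 13) = -12*16 = -192)
-4*C = -4*(-192) = 768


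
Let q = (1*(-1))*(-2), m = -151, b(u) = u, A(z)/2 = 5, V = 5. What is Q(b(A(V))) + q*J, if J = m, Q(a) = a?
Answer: -292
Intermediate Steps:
A(z) = 10 (A(z) = 2*5 = 10)
J = -151
q = 2 (q = -1*(-2) = 2)
Q(b(A(V))) + q*J = 10 + 2*(-151) = 10 - 302 = -292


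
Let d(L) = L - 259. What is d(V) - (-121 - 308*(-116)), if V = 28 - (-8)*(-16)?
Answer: -35966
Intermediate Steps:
V = -100 (V = 28 - 1*128 = 28 - 128 = -100)
d(L) = -259 + L
d(V) - (-121 - 308*(-116)) = (-259 - 100) - (-121 - 308*(-116)) = -359 - (-121 + 35728) = -359 - 1*35607 = -359 - 35607 = -35966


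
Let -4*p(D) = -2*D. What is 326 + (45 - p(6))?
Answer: 368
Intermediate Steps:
p(D) = D/2 (p(D) = -(-1)*D/2 = D/2)
326 + (45 - p(6)) = 326 + (45 - 6/2) = 326 + (45 - 1*3) = 326 + (45 - 3) = 326 + 42 = 368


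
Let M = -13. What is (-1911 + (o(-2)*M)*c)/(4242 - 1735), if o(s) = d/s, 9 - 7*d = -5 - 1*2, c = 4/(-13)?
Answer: -583/763 ≈ -0.76409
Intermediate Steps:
c = -4/13 (c = 4*(-1/13) = -4/13 ≈ -0.30769)
d = 16/7 (d = 9/7 - (-5 - 1*2)/7 = 9/7 - (-5 - 2)/7 = 9/7 - 1/7*(-7) = 9/7 + 1 = 16/7 ≈ 2.2857)
o(s) = 16/(7*s)
(-1911 + (o(-2)*M)*c)/(4242 - 1735) = (-1911 + (((16/7)/(-2))*(-13))*(-4/13))/(4242 - 1735) = (-1911 + (((16/7)*(-1/2))*(-13))*(-4/13))/2507 = (-1911 - 8/7*(-13)*(-4/13))*(1/2507) = (-1911 + (104/7)*(-4/13))*(1/2507) = (-1911 - 32/7)*(1/2507) = -13409/7*1/2507 = -583/763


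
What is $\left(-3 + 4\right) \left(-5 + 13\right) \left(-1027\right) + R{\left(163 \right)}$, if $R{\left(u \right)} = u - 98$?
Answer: $-8151$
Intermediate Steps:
$R{\left(u \right)} = -98 + u$
$\left(-3 + 4\right) \left(-5 + 13\right) \left(-1027\right) + R{\left(163 \right)} = \left(-3 + 4\right) \left(-5 + 13\right) \left(-1027\right) + \left(-98 + 163\right) = 1 \cdot 8 \left(-1027\right) + 65 = 8 \left(-1027\right) + 65 = -8216 + 65 = -8151$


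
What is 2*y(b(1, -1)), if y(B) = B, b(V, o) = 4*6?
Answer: 48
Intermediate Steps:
b(V, o) = 24
2*y(b(1, -1)) = 2*24 = 48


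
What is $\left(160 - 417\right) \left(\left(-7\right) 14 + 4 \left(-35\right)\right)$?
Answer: $61166$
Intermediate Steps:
$\left(160 - 417\right) \left(\left(-7\right) 14 + 4 \left(-35\right)\right) = - 257 \left(-98 - 140\right) = \left(-257\right) \left(-238\right) = 61166$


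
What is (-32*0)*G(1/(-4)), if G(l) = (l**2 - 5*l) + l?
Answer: 0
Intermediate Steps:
G(l) = l**2 - 4*l
(-32*0)*G(1/(-4)) = (-32*0)*((-4 + 1/(-4))/(-4)) = 0*(-(-4 - 1/4)/4) = 0*(-1/4*(-17/4)) = 0*(17/16) = 0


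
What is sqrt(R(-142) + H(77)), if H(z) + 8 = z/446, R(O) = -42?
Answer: I*sqrt(9911458)/446 ≈ 7.0589*I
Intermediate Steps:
H(z) = -8 + z/446
sqrt(R(-142) + H(77)) = sqrt(-42 + (-8 + (1/446)*77)) = sqrt(-42 + (-8 + 77/446)) = sqrt(-42 - 3491/446) = sqrt(-22223/446) = I*sqrt(9911458)/446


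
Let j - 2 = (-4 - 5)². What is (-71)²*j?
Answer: 418403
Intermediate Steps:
j = 83 (j = 2 + (-4 - 5)² = 2 + (-9)² = 2 + 81 = 83)
(-71)²*j = (-71)²*83 = 5041*83 = 418403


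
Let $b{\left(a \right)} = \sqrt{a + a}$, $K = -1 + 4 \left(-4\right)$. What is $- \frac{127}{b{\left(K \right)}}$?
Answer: $\frac{127 i \sqrt{34}}{34} \approx 21.78 i$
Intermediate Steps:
$K = -17$ ($K = -1 - 16 = -17$)
$b{\left(a \right)} = \sqrt{2} \sqrt{a}$ ($b{\left(a \right)} = \sqrt{2 a} = \sqrt{2} \sqrt{a}$)
$- \frac{127}{b{\left(K \right)}} = - \frac{127}{\sqrt{2} \sqrt{-17}} = - \frac{127}{\sqrt{2} i \sqrt{17}} = - \frac{127}{i \sqrt{34}} = - 127 \left(- \frac{i \sqrt{34}}{34}\right) = \frac{127 i \sqrt{34}}{34}$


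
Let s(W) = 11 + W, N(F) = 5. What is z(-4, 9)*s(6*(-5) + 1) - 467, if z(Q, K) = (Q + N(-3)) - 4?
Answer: -413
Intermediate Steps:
z(Q, K) = 1 + Q (z(Q, K) = (Q + 5) - 4 = (5 + Q) - 4 = 1 + Q)
z(-4, 9)*s(6*(-5) + 1) - 467 = (1 - 4)*(11 + (6*(-5) + 1)) - 467 = -3*(11 + (-30 + 1)) - 467 = -3*(11 - 29) - 467 = -3*(-18) - 467 = 54 - 467 = -413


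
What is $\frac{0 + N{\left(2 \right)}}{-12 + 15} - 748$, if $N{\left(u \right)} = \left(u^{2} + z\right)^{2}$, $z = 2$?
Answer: $-736$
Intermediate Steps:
$N{\left(u \right)} = \left(2 + u^{2}\right)^{2}$ ($N{\left(u \right)} = \left(u^{2} + 2\right)^{2} = \left(2 + u^{2}\right)^{2}$)
$\frac{0 + N{\left(2 \right)}}{-12 + 15} - 748 = \frac{0 + \left(2 + 2^{2}\right)^{2}}{-12 + 15} - 748 = \frac{0 + \left(2 + 4\right)^{2}}{3} - 748 = \left(0 + 6^{2}\right) \frac{1}{3} - 748 = \left(0 + 36\right) \frac{1}{3} - 748 = 36 \cdot \frac{1}{3} - 748 = 12 - 748 = -736$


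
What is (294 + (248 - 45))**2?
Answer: 247009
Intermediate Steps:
(294 + (248 - 45))**2 = (294 + 203)**2 = 497**2 = 247009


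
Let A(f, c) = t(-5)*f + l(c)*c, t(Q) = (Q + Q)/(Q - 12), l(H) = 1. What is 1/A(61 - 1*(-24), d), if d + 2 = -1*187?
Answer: -1/139 ≈ -0.0071942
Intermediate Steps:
d = -189 (d = -2 - 1*187 = -2 - 187 = -189)
t(Q) = 2*Q/(-12 + Q) (t(Q) = (2*Q)/(-12 + Q) = 2*Q/(-12 + Q))
A(f, c) = c + 10*f/17 (A(f, c) = (2*(-5)/(-12 - 5))*f + 1*c = (2*(-5)/(-17))*f + c = (2*(-5)*(-1/17))*f + c = 10*f/17 + c = c + 10*f/17)
1/A(61 - 1*(-24), d) = 1/(-189 + 10*(61 - 1*(-24))/17) = 1/(-189 + 10*(61 + 24)/17) = 1/(-189 + (10/17)*85) = 1/(-189 + 50) = 1/(-139) = -1/139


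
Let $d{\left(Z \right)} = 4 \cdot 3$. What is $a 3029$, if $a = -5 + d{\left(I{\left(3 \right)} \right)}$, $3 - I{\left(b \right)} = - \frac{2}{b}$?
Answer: $21203$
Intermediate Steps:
$I{\left(b \right)} = 3 + \frac{2}{b}$ ($I{\left(b \right)} = 3 - - \frac{2}{b} = 3 + \frac{2}{b}$)
$d{\left(Z \right)} = 12$
$a = 7$ ($a = -5 + 12 = 7$)
$a 3029 = 7 \cdot 3029 = 21203$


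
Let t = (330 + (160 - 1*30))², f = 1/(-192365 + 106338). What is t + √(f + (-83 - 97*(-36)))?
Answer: 211600 + √25228797795134/86027 ≈ 2.1166e+5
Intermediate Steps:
f = -1/86027 (f = 1/(-86027) = -1/86027 ≈ -1.1624e-5)
t = 211600 (t = (330 + (160 - 30))² = (330 + 130)² = 460² = 211600)
t + √(f + (-83 - 97*(-36))) = 211600 + √(-1/86027 + (-83 - 97*(-36))) = 211600 + √(-1/86027 + (-83 + 3492)) = 211600 + √(-1/86027 + 3409) = 211600 + √(293266042/86027) = 211600 + √25228797795134/86027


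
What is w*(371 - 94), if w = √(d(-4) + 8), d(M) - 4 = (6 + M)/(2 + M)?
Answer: 277*√11 ≈ 918.71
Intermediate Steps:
d(M) = 4 + (6 + M)/(2 + M)
w = √11 (w = √((14 + 5*(-4))/(2 - 4) + 8) = √((14 - 20)/(-2) + 8) = √(-½*(-6) + 8) = √(3 + 8) = √11 ≈ 3.3166)
w*(371 - 94) = √11*(371 - 94) = √11*277 = 277*√11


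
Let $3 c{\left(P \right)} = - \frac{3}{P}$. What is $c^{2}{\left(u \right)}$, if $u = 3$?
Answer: $\frac{1}{9} \approx 0.11111$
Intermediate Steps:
$c{\left(P \right)} = - \frac{1}{P}$ ($c{\left(P \right)} = \frac{\left(-3\right) \frac{1}{P}}{3} = - \frac{1}{P}$)
$c^{2}{\left(u \right)} = \left(- \frac{1}{3}\right)^{2} = \frac{1}{9}$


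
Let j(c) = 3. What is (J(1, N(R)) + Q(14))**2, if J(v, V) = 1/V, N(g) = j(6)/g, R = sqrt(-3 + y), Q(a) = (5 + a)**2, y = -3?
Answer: (1083 + I*sqrt(6))**2/9 ≈ 1.3032e+5 + 589.51*I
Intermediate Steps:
R = I*sqrt(6) (R = sqrt(-3 - 3) = sqrt(-6) = I*sqrt(6) ≈ 2.4495*I)
N(g) = 3/g
(J(1, N(R)) + Q(14))**2 = (1/(3/((I*sqrt(6)))) + (5 + 14)**2)**2 = (1/(3*(-I*sqrt(6)/6)) + 19**2)**2 = (1/(-I*sqrt(6)/2) + 361)**2 = (I*sqrt(6)/3 + 361)**2 = (361 + I*sqrt(6)/3)**2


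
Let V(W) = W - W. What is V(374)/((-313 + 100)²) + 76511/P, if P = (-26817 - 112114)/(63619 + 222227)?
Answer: -21870363306/138931 ≈ -1.5742e+5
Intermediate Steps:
P = -138931/285846 ≈ -0.48603
V(W) = 0
V(374)/((-313 + 100)²) + 76511/P = 0/((-313 + 100)²) + 76511/(-138931/285846) = 0/((-213)²) + 76511*(-285846/138931) = 0/45369 - 21870363306/138931 = 0*(1/45369) - 21870363306/138931 = 0 - 21870363306/138931 = -21870363306/138931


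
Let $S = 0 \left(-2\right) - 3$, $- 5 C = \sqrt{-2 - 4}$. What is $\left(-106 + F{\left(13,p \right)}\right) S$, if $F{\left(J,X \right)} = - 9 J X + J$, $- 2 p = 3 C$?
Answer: $279 + \frac{1053 i \sqrt{6}}{10} \approx 279.0 + 257.93 i$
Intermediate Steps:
$C = - \frac{i \sqrt{6}}{5}$ ($C = - \frac{\sqrt{-2 - 4}}{5} = - \frac{\sqrt{-6}}{5} = - \frac{i \sqrt{6}}{5} \approx - 0.4899 i$)
$p = \frac{3 i \sqrt{6}}{10}$ ($p = - \frac{3 \left(- \frac{i \sqrt{6}}{5}\right)}{2} = - \frac{\left(- \frac{3}{5}\right) i \sqrt{6}}{2} = \frac{3 i \sqrt{6}}{10} \approx 0.73485 i$)
$F{\left(J,X \right)} = J - 9 J X$ ($F{\left(J,X \right)} = - 9 J X + J = J - 9 J X$)
$S = -3$ ($S = 0 - 3 = -3$)
$\left(-106 + F{\left(13,p \right)}\right) S = \left(-106 + 13 \left(1 - 9 \frac{3 i \sqrt{6}}{10}\right)\right) \left(-3\right) = \left(-106 + 13 \left(1 - \frac{27 i \sqrt{6}}{10}\right)\right) \left(-3\right) = \left(-106 + \left(13 - \frac{351 i \sqrt{6}}{10}\right)\right) \left(-3\right) = \left(-93 - \frac{351 i \sqrt{6}}{10}\right) \left(-3\right) = 279 + \frac{1053 i \sqrt{6}}{10}$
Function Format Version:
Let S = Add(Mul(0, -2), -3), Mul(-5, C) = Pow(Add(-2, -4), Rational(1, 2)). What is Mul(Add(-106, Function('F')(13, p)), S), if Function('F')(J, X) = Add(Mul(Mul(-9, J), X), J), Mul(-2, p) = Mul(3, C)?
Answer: Add(279, Mul(Rational(1053, 10), I, Pow(6, Rational(1, 2)))) ≈ Add(279.00, Mul(257.93, I))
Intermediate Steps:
C = Mul(Rational(-1, 5), I, Pow(6, Rational(1, 2))) (C = Mul(Rational(-1, 5), Pow(Add(-2, -4), Rational(1, 2))) = Mul(Rational(-1, 5), Pow(-6, Rational(1, 2))) = Mul(Rational(-1, 5), Mul(I, Pow(6, Rational(1, 2)))) = Mul(Rational(-1, 5), I, Pow(6, Rational(1, 2))) ≈ Mul(-0.48990, I))
p = Mul(Rational(3, 10), I, Pow(6, Rational(1, 2))) (p = Mul(Rational(-1, 2), Mul(3, Mul(Rational(-1, 5), I, Pow(6, Rational(1, 2))))) = Mul(Rational(-1, 2), Mul(Rational(-3, 5), I, Pow(6, Rational(1, 2)))) = Mul(Rational(3, 10), I, Pow(6, Rational(1, 2))) ≈ Mul(0.73485, I))
Function('F')(J, X) = Add(J, Mul(-9, J, X)) (Function('F')(J, X) = Add(Mul(-9, J, X), J) = Add(J, Mul(-9, J, X)))
S = -3 (S = Add(0, -3) = -3)
Mul(Add(-106, Function('F')(13, p)), S) = Mul(Add(-106, Mul(13, Add(1, Mul(-9, Mul(Rational(3, 10), I, Pow(6, Rational(1, 2))))))), -3) = Mul(Add(-106, Mul(13, Add(1, Mul(Rational(-27, 10), I, Pow(6, Rational(1, 2)))))), -3) = Mul(Add(-106, Add(13, Mul(Rational(-351, 10), I, Pow(6, Rational(1, 2))))), -3) = Mul(Add(-93, Mul(Rational(-351, 10), I, Pow(6, Rational(1, 2)))), -3) = Add(279, Mul(Rational(1053, 10), I, Pow(6, Rational(1, 2))))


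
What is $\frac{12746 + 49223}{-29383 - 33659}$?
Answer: $- \frac{61969}{63042} \approx -0.98298$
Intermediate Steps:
$\frac{12746 + 49223}{-29383 - 33659} = \frac{61969}{-63042} = 61969 \left(- \frac{1}{63042}\right) = - \frac{61969}{63042}$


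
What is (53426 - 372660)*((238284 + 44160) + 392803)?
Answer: -215561800798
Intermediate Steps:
(53426 - 372660)*((238284 + 44160) + 392803) = -319234*(282444 + 392803) = -319234*675247 = -215561800798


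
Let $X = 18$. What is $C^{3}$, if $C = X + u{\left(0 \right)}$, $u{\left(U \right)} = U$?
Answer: $5832$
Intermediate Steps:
$C = 18$ ($C = 18 + 0 = 18$)
$C^{3} = 18^{3} = 5832$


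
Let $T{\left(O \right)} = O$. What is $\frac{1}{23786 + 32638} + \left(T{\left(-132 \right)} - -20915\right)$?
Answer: $\frac{1172659993}{56424} \approx 20783.0$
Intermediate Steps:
$\frac{1}{23786 + 32638} + \left(T{\left(-132 \right)} - -20915\right) = \frac{1}{23786 + 32638} - -20783 = \frac{1}{56424} + \left(-132 + 20915\right) = \frac{1}{56424} + 20783 = \frac{1172659993}{56424}$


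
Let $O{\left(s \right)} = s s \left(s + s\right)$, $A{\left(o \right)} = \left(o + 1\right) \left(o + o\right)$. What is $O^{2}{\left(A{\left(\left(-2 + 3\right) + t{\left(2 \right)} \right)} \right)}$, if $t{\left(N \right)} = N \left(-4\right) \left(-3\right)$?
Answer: $19307236000000000000$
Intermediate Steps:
$t{\left(N \right)} = 12 N$ ($t{\left(N \right)} = - 4 N \left(-3\right) = 12 N$)
$A{\left(o \right)} = 2 o \left(1 + o\right)$ ($A{\left(o \right)} = \left(1 + o\right) 2 o = 2 o \left(1 + o\right)$)
$O{\left(s \right)} = 2 s^{3}$ ($O{\left(s \right)} = s^{2} \cdot 2 s = 2 s^{3}$)
$O^{2}{\left(A{\left(\left(-2 + 3\right) + t{\left(2 \right)} \right)} \right)} = \left(2 \left(2 \left(\left(-2 + 3\right) + 12 \cdot 2\right) \left(1 + \left(\left(-2 + 3\right) + 12 \cdot 2\right)\right)\right)^{3}\right)^{2} = \left(2 \left(2 \left(1 + 24\right) \left(1 + \left(1 + 24\right)\right)\right)^{3}\right)^{2} = \left(2 \left(2 \cdot 25 \left(1 + 25\right)\right)^{3}\right)^{2} = \left(2 \left(2 \cdot 25 \cdot 26\right)^{3}\right)^{2} = \left(2 \cdot 1300^{3}\right)^{2} = \left(2 \cdot 2197000000\right)^{2} = 4394000000^{2} = 19307236000000000000$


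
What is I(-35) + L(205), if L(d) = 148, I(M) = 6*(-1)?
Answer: 142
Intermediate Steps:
I(M) = -6
I(-35) + L(205) = -6 + 148 = 142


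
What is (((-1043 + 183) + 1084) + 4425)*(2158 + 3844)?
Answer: 27903298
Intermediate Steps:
(((-1043 + 183) + 1084) + 4425)*(2158 + 3844) = ((-860 + 1084) + 4425)*6002 = (224 + 4425)*6002 = 4649*6002 = 27903298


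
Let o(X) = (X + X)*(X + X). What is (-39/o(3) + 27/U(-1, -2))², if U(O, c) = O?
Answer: 113569/144 ≈ 788.67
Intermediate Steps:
o(X) = 4*X² (o(X) = (2*X)*(2*X) = 4*X²)
(-39/o(3) + 27/U(-1, -2))² = (-39/(4*3²) + 27/(-1))² = (-39/(4*9) + 27*(-1))² = (-39/36 - 27)² = (-39*1/36 - 27)² = (-13/12 - 27)² = (-337/12)² = 113569/144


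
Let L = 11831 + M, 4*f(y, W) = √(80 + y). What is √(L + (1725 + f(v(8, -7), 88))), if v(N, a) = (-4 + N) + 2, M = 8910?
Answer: √(89864 + √86)/2 ≈ 149.89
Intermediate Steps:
v(N, a) = -2 + N
f(y, W) = √(80 + y)/4
L = 20741 (L = 11831 + 8910 = 20741)
√(L + (1725 + f(v(8, -7), 88))) = √(20741 + (1725 + √(80 + (-2 + 8))/4)) = √(20741 + (1725 + √(80 + 6)/4)) = √(20741 + (1725 + √86/4)) = √(22466 + √86/4)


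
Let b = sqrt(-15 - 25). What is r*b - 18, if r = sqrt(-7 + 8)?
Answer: -18 + 2*I*sqrt(10) ≈ -18.0 + 6.3246*I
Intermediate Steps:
r = 1 (r = sqrt(1) = 1)
b = 2*I*sqrt(10) (b = sqrt(-40) = 2*I*sqrt(10) ≈ 6.3246*I)
r*b - 18 = 1*(2*I*sqrt(10)) - 18 = 2*I*sqrt(10) - 18 = -18 + 2*I*sqrt(10)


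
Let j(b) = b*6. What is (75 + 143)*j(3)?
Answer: 3924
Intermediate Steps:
j(b) = 6*b
(75 + 143)*j(3) = (75 + 143)*(6*3) = 218*18 = 3924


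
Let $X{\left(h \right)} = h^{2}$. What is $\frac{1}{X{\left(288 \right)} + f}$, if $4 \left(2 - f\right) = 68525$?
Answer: $\frac{4}{263259} \approx 1.5194 \cdot 10^{-5}$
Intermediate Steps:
$f = - \frac{68517}{4}$ ($f = 2 - \frac{68525}{4} = - \frac{68517}{4} \approx -17129.0$)
$\frac{1}{X{\left(288 \right)} + f} = \frac{1}{288^{2} - \frac{68517}{4}} = \frac{1}{82944 - \frac{68517}{4}} = \frac{1}{\frac{263259}{4}} = \frac{4}{263259}$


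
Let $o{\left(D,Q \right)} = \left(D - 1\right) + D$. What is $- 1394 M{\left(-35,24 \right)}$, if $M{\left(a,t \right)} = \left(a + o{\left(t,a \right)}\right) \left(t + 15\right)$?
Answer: $-652392$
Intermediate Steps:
$o{\left(D,Q \right)} = -1 + 2 D$ ($o{\left(D,Q \right)} = \left(-1 + D\right) + D = -1 + 2 D$)
$M{\left(a,t \right)} = \left(15 + t\right) \left(-1 + a + 2 t\right)$ ($M{\left(a,t \right)} = \left(a + \left(-1 + 2 t\right)\right) \left(t + 15\right) = \left(-1 + a + 2 t\right) \left(15 + t\right) = \left(15 + t\right) \left(-1 + a + 2 t\right)$)
$- 1394 M{\left(-35,24 \right)} = - 1394 \left(-15 + 2 \cdot 24^{2} + 15 \left(-35\right) + 29 \cdot 24 - 840\right) = - 1394 \left(-15 + 2 \cdot 576 - 525 + 696 - 840\right) = - 1394 \left(-15 + 1152 - 525 + 696 - 840\right) = \left(-1394\right) 468 = -652392$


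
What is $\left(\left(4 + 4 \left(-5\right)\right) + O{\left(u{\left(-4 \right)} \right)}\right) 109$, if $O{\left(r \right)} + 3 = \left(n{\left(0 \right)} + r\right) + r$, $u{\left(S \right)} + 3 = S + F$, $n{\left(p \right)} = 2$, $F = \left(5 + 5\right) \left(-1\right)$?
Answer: $-5559$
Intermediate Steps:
$F = -10$ ($F = 10 \left(-1\right) = -10$)
$u{\left(S \right)} = -13 + S$ ($u{\left(S \right)} = -3 + \left(S - 10\right) = -3 + \left(-10 + S\right) = -13 + S$)
$O{\left(r \right)} = -1 + 2 r$ ($O{\left(r \right)} = -3 + \left(\left(2 + r\right) + r\right) = -3 + \left(2 + 2 r\right) = -1 + 2 r$)
$\left(\left(4 + 4 \left(-5\right)\right) + O{\left(u{\left(-4 \right)} \right)}\right) 109 = \left(\left(4 + 4 \left(-5\right)\right) + \left(-1 + 2 \left(-13 - 4\right)\right)\right) 109 = \left(\left(4 - 20\right) + \left(-1 + 2 \left(-17\right)\right)\right) 109 = \left(-16 - 35\right) 109 = \left(-51\right) 109 = -5559$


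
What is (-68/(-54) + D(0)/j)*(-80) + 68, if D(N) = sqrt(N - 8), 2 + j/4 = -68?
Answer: -884/27 + 4*I*sqrt(2)/7 ≈ -32.741 + 0.80812*I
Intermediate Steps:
j = -280 (j = -8 + 4*(-68) = -8 - 272 = -280)
D(N) = sqrt(-8 + N)
(-68/(-54) + D(0)/j)*(-80) + 68 = (-68/(-54) + sqrt(-8 + 0)/(-280))*(-80) + 68 = (-68*(-1/54) + sqrt(-8)*(-1/280))*(-80) + 68 = (34/27 + (2*I*sqrt(2))*(-1/280))*(-80) + 68 = (34/27 - I*sqrt(2)/140)*(-80) + 68 = (-2720/27 + 4*I*sqrt(2)/7) + 68 = -884/27 + 4*I*sqrt(2)/7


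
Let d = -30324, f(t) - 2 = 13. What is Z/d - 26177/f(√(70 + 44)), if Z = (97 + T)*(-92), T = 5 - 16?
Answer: -22046463/12635 ≈ -1744.9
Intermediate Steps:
T = -11
f(t) = 15 (f(t) = 2 + 13 = 15)
Z = -7912 (Z = (97 - 11)*(-92) = 86*(-92) = -7912)
Z/d - 26177/f(√(70 + 44)) = -7912/(-30324) - 26177/15 = -7912*(-1/30324) - 26177*1/15 = 1978/7581 - 26177/15 = -22046463/12635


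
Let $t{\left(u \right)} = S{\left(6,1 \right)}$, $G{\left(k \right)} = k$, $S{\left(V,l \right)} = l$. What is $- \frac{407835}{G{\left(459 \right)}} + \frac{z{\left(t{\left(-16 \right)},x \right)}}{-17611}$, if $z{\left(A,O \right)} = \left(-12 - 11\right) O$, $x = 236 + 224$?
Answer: $- \frac{265834295}{299387} \approx -887.93$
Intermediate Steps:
$x = 460$
$t{\left(u \right)} = 1$
$z{\left(A,O \right)} = - 23 O$
$- \frac{407835}{G{\left(459 \right)}} + \frac{z{\left(t{\left(-16 \right)},x \right)}}{-17611} = - \frac{407835}{459} + \frac{\left(-23\right) 460}{-17611} = \left(-407835\right) \frac{1}{459} - - \frac{10580}{17611} = - \frac{15105}{17} + \frac{10580}{17611} = - \frac{265834295}{299387}$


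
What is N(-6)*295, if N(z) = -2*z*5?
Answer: 17700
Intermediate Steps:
N(z) = -10*z
N(-6)*295 = -10*(-6)*295 = 60*295 = 17700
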